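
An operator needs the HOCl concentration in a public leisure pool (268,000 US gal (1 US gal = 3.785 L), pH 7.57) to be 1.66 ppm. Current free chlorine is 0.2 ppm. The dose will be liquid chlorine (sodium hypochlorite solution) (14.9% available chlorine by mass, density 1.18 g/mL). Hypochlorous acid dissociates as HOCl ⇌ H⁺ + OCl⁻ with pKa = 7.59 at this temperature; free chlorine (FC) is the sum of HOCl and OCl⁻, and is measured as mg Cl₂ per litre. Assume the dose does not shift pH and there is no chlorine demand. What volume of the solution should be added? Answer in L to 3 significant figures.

17.6 L

Volume: 268,000 US gal × 3.785 L/gal = 1,014,380 L.
[OCl⁻]/[HOCl] = 10^(pH − pKa) = 10^(7.57 − 7.59) = 0.955; fraction as HOCl = 1/(1 + 0.955) = 0.5115.
Free chlorine required for 1.66 ppm HOCl: 1.66 / 0.5115 = 3.245 ppm.
FC to add: 3.245 − 0.2 = 3.045 mg/L as Cl₂.
Cl₂ equivalent: 3.045 mg/L × 1,014,380 L = 3089 g.
Product at 14.9% available Cl: 3089 / 0.149 = 20,730 g.
Volume: 20,730 g ÷ 1.18 g/mL = 17,570 mL.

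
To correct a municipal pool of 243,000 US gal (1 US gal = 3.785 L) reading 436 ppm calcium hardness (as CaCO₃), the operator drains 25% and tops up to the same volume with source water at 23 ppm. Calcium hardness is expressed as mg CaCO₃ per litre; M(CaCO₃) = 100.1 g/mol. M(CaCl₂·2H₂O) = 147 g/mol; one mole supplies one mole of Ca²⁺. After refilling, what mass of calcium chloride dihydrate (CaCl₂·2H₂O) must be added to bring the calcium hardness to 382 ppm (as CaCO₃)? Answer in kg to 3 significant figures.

Volume: 243,000 US gal × 3.785 L/gal = 919,755 L.
After draining 25% and refilling: 436 × 0.75 + 23 × 0.25 = 332.75 ppm.
Deficit to target: 382 − 332.75 = 49.25 mg/L.
As CaCO₃: 49.25 mg/L × 919,755 L = 45,300 g; ÷ 100.1 = 452.5 mol Ca²⁺.
Mass: 452.5 × 147 = 66,520 g.

66.5 kg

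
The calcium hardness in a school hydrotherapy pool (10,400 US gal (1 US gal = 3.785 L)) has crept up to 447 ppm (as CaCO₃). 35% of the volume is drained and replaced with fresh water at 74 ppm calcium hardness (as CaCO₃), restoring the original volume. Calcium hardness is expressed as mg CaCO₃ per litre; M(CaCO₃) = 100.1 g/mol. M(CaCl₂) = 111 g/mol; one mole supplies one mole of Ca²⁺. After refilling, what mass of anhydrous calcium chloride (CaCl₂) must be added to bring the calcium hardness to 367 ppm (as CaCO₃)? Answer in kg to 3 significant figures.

2.21 kg

Volume: 10,400 US gal × 3.785 L/gal = 39,364 L.
After draining 35% and refilling: 447 × 0.65 + 74 × 0.35 = 316.45 ppm.
Deficit to target: 367 − 316.45 = 50.55 mg/L.
As CaCO₃: 50.55 mg/L × 39,364 L = 1990 g; ÷ 100.1 = 19.88 mol Ca²⁺.
Mass: 19.88 × 111 = 2207 g.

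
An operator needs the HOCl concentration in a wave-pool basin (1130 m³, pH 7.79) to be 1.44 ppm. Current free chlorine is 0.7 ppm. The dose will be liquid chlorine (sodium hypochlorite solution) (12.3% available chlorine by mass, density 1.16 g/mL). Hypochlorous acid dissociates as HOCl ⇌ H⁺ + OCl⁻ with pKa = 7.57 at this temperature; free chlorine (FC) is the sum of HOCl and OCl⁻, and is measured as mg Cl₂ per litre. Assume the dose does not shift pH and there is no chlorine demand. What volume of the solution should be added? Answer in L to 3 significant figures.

Volume: 1130 m³ = 1,130,000 L.
[OCl⁻]/[HOCl] = 10^(pH − pKa) = 10^(7.79 − 7.57) = 1.66; fraction as HOCl = 1/(1 + 1.66) = 0.376.
Free chlorine required for 1.44 ppm HOCl: 1.44 / 0.376 = 3.83 ppm.
FC to add: 3.83 − 0.7 = 3.13 mg/L as Cl₂.
Cl₂ equivalent: 3.13 mg/L × 1,130,000 L = 3537 g.
Product at 12.3% available Cl: 3537 / 0.123 = 28,750 g.
Volume: 28,750 g ÷ 1.16 g/mL = 24,790 mL.

24.8 L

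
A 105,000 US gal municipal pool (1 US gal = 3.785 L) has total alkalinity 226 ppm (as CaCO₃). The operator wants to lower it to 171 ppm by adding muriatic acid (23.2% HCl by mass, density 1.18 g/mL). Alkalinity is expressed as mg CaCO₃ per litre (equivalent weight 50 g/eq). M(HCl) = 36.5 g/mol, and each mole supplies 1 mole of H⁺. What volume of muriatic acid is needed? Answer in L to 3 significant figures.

58.3 L

Volume: 105,000 US gal × 3.785 L/gal = 397,425 L.
Alkalinity to neutralize: (226 − 171) = 55 mg/L as CaCO₃ × 397,425 L = 21,860 g as CaCO₃.
Equivalents of H⁺ required: 21,860 ÷ 50 g/eq = 437.2 eq = 437.2 mol HCl.
Mass of HCl: 437.2 × 36.5 = 15,960 g.
Mass of 23.2% solution: 15,960 / 0.232 = 68,780 g.
Volume: 68,780 g ÷ 1.18 g/mL = 58,290 mL.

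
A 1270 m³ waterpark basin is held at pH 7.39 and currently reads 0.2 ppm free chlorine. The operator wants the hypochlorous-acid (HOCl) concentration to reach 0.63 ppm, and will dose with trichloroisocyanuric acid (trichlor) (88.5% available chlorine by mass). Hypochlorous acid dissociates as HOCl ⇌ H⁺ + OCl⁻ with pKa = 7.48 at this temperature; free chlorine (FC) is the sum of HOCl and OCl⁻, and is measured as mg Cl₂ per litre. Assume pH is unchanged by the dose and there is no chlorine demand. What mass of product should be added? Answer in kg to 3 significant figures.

Volume: 1270 m³ = 1,270,000 L.
[OCl⁻]/[HOCl] = 10^(pH − pKa) = 10^(7.39 − 7.48) = 0.8128; fraction as HOCl = 1/(1 + 0.8128) = 0.5516.
Free chlorine required for 0.63 ppm HOCl: 0.63 / 0.5516 = 1.142 ppm.
FC to add: 1.142 − 0.2 = 0.9421 mg/L as Cl₂.
Cl₂ equivalent: 0.9421 mg/L × 1,270,000 L = 1196 g.
Product at 88.5% available Cl: 1196 / 0.885 = 1352 g.

1.35 kg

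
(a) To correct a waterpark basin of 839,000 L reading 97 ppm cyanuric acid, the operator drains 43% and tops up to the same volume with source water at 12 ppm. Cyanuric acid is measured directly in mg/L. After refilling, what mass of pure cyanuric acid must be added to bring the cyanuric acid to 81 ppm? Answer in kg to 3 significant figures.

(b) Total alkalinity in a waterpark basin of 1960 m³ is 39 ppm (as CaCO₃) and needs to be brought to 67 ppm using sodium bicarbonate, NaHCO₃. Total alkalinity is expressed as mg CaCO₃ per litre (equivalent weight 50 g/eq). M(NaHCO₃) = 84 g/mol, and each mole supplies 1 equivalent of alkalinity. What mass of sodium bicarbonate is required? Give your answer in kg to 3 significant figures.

(a) 17.2 kg; (b) 92.2 kg

(a) After draining 43% and refilling: 97 × 0.57 + 12 × 0.43 = 60.45 ppm.
(a) Deficit to target: 81 − 60.45 = 20.55 mg/L.
(a) Mass: 20.55 mg/L × 839,000 L = 17,240 g cyanuric acid.

(b) Volume: 1960 m³ = 1,960,000 L.
(b) Alkalinity to add: (67 − 39) = 28 mg/L as CaCO₃ × 1,960,000 L = 54,880 g as CaCO₃.
(b) Equivalents: 54,880 g ÷ 50 g/eq = 1098 eq.
(b) NaHCO₃ supplies 1 eq per mole → 1098 mol.
(b) Mass: 1098 mol × 84 g/mol = 92,200 g.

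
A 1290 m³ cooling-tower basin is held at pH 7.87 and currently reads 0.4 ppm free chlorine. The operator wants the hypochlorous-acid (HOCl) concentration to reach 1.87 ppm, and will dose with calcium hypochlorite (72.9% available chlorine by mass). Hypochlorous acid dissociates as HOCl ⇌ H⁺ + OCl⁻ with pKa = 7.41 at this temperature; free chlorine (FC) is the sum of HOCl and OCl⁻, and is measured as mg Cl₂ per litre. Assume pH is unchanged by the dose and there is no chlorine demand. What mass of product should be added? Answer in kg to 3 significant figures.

Volume: 1290 m³ = 1,290,000 L.
[OCl⁻]/[HOCl] = 10^(pH − pKa) = 10^(7.87 − 7.41) = 2.884; fraction as HOCl = 1/(1 + 2.884) = 0.2575.
Free chlorine required for 1.87 ppm HOCl: 1.87 / 0.2575 = 7.263 ppm.
FC to add: 7.263 − 0.4 = 6.863 mg/L as Cl₂.
Cl₂ equivalent: 6.863 mg/L × 1,290,000 L = 8853 g.
Product at 72.9% available Cl: 8853 / 0.729 = 12,140 g.

12.1 kg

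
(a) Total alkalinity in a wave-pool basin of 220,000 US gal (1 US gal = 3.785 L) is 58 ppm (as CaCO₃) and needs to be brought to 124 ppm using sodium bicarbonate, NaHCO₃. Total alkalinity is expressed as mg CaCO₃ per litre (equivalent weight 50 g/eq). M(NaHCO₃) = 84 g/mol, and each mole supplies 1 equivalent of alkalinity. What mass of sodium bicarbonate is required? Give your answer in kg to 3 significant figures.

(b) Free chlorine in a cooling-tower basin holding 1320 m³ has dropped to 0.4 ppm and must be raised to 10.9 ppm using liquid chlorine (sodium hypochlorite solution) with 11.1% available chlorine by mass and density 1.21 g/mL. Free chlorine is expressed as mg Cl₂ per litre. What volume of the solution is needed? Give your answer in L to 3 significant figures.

(a) Volume: 220,000 US gal × 3.785 L/gal = 832,700 L.
(a) Alkalinity to add: (124 − 58) = 66 mg/L as CaCO₃ × 832,700 L = 54,960 g as CaCO₃.
(a) Equivalents: 54,960 g ÷ 50 g/eq = 1099 eq.
(a) NaHCO₃ supplies 1 eq per mole → 1099 mol.
(a) Mass: 1099 mol × 84 g/mol = 92,330 g.

(b) Volume: 1320 m³ = 1,320,000 L.
(b) Chlorine deficit: 10.9 − 0.4 = 10.5 ppm = 10.5 mg/L as Cl₂.
(b) Cl₂ equivalent needed: 10.5 mg/L × 1,320,000 L = 13,860,000 mg = 13,860 g.
(b) Product at 11.1% available chlorine: 13,860 / 0.111 = 124,900 g.
(b) Volume at density 1.21 g/mL: 124,900 g ÷ 1.21 g/mL = 103,200 mL.

(a) 92.3 kg; (b) 103 L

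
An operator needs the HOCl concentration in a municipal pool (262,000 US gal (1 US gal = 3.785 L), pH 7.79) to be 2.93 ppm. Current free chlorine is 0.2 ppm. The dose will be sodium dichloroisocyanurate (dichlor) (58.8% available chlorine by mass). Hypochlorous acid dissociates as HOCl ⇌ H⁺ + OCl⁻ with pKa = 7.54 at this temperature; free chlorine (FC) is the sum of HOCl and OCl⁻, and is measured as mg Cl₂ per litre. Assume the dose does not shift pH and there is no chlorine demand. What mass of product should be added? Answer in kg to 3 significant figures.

13.4 kg

Volume: 262,000 US gal × 3.785 L/gal = 991,670 L.
[OCl⁻]/[HOCl] = 10^(pH − pKa) = 10^(7.79 − 7.54) = 1.778; fraction as HOCl = 1/(1 + 1.778) = 0.3599.
Free chlorine required for 2.93 ppm HOCl: 2.93 / 0.3599 = 8.14 ppm.
FC to add: 8.14 − 0.2 = 7.94 mg/L as Cl₂.
Cl₂ equivalent: 7.94 mg/L × 991,670 L = 7874 g.
Product at 58.8% available Cl: 7874 / 0.588 = 13,390 g.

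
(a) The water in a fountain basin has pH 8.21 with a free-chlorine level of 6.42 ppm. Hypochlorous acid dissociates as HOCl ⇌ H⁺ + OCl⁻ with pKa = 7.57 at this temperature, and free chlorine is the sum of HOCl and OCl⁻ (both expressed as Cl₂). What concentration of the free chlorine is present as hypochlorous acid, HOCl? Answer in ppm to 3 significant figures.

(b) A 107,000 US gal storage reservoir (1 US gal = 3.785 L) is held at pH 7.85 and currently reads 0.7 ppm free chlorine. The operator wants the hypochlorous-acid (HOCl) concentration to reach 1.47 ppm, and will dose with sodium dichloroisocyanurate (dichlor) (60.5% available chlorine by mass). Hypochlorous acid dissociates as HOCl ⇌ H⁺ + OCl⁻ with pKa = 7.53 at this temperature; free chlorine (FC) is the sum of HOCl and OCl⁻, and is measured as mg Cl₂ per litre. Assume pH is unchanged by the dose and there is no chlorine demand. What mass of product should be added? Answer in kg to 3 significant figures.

(a) [OCl⁻]/[HOCl] = 10^(pH − pKa) = 10^(8.21 − 7.57) = 10^0.64 = 4.365.
(a) Fraction as HOCl = 1 / (1 + 4.365) = 0.1864.
(a) HOCl = 0.1864 × 6.42 ppm = 1.197 ppm.

(b) Volume: 107,000 US gal × 3.785 L/gal = 404,995 L.
(b) [OCl⁻]/[HOCl] = 10^(pH − pKa) = 10^(7.85 − 7.53) = 2.089; fraction as HOCl = 1/(1 + 2.089) = 0.3237.
(b) Free chlorine required for 1.47 ppm HOCl: 1.47 / 0.3237 = 4.541 ppm.
(b) FC to add: 4.541 − 0.7 = 3.841 mg/L as Cl₂.
(b) Cl₂ equivalent: 3.841 mg/L × 404,995 L = 1556 g.
(b) Product at 60.5% available Cl: 1556 / 0.605 = 2571 g.

(a) 1.20 ppm; (b) 2.57 kg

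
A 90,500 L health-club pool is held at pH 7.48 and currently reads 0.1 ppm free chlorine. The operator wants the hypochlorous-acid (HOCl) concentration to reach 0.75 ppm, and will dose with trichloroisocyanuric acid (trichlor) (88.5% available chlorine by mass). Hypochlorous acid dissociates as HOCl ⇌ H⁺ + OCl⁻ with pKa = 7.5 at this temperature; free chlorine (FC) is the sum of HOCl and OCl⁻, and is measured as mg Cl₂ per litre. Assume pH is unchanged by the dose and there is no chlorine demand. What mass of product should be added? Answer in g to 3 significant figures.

140 g

[OCl⁻]/[HOCl] = 10^(pH − pKa) = 10^(7.48 − 7.5) = 0.955; fraction as HOCl = 1/(1 + 0.955) = 0.5115.
Free chlorine required for 0.75 ppm HOCl: 0.75 / 0.5115 = 1.466 ppm.
FC to add: 1.466 − 0.1 = 1.366 mg/L as Cl₂.
Cl₂ equivalent: 1.366 mg/L × 90,500 L = 123.6 g.
Product at 88.5% available Cl: 123.6 / 0.885 = 139.7 g.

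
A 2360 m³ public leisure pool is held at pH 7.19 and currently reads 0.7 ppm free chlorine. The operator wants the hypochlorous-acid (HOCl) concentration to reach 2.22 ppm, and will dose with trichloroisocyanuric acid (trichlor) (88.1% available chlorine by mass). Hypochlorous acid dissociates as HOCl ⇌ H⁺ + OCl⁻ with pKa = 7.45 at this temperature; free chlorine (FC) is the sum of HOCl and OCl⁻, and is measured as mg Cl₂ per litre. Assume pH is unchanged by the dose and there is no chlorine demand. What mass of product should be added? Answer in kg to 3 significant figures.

Volume: 2360 m³ = 2,360,000 L.
[OCl⁻]/[HOCl] = 10^(pH − pKa) = 10^(7.19 − 7.45) = 0.5495; fraction as HOCl = 1/(1 + 0.5495) = 0.6454.
Free chlorine required for 2.22 ppm HOCl: 2.22 / 0.6454 = 3.44 ppm.
FC to add: 3.44 − 0.7 = 2.74 mg/L as Cl₂.
Cl₂ equivalent: 2.74 mg/L × 2,360,000 L = 6466 g.
Product at 88.1% available Cl: 6466 / 0.881 = 7340 g.

7.34 kg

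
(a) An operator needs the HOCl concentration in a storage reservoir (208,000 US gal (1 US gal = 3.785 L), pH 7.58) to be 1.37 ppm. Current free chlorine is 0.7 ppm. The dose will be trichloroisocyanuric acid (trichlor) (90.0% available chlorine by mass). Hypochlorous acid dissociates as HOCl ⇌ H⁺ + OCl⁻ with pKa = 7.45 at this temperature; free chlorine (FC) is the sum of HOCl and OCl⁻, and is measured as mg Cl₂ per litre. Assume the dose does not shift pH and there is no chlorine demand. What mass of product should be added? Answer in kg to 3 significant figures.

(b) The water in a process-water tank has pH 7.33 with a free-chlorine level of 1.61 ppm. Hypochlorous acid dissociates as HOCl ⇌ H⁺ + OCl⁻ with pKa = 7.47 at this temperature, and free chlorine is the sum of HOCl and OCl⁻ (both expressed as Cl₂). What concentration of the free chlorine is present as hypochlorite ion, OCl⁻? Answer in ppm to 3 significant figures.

(a) Volume: 208,000 US gal × 3.785 L/gal = 787,280 L.
(a) [OCl⁻]/[HOCl] = 10^(pH − pKa) = 10^(7.58 − 7.45) = 1.349; fraction as HOCl = 1/(1 + 1.349) = 0.4257.
(a) Free chlorine required for 1.37 ppm HOCl: 1.37 / 0.4257 = 3.218 ppm.
(a) FC to add: 3.218 − 0.7 = 2.518 mg/L as Cl₂.
(a) Cl₂ equivalent: 2.518 mg/L × 787,280 L = 1982 g.
(a) Product at 90.0% available Cl: 1982 / 0.9 = 2203 g.

(b) [OCl⁻]/[HOCl] = 10^(pH − pKa) = 10^(7.33 − 7.47) = 10^-0.14 = 0.7244.
(b) Fraction as HOCl = 1 / (1 + 0.7244) = 0.5799.
(b) OCl⁻ = (1 − 0.5799) × 1.61 ppm = 0.6764 ppm.

(a) 2.20 kg; (b) 0.676 ppm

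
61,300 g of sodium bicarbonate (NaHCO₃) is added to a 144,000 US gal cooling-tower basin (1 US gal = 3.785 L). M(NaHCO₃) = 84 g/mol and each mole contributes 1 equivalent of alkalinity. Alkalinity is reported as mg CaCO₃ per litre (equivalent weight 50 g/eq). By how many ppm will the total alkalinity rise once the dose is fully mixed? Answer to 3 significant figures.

66.9 ppm

Volume: 144,000 US gal × 3.785 L/gal = 545,040 L.
Moles of NaHCO₃: 61,300 g ÷ 84 g/mol = 729.8 mol → 729.8 eq of alkalinity.
As CaCO₃: 729.8 eq × 50 g/eq = 36,490 g.
Rise: 36,490 g / 545,040 L × 1000 = 66.95 mg/L.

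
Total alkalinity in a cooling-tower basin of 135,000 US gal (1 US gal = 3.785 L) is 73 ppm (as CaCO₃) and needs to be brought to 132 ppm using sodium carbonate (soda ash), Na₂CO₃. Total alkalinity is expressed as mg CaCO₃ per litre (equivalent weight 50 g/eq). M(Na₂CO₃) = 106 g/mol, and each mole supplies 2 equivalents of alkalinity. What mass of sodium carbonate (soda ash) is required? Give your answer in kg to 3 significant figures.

32.0 kg

Volume: 135,000 US gal × 3.785 L/gal = 510,975 L.
Alkalinity to add: (132 − 73) = 59 mg/L as CaCO₃ × 510,975 L = 30,150 g as CaCO₃.
Equivalents: 30,150 g ÷ 50 g/eq = 603 eq.
Each mole of Na₂CO₃ supplies 2 eq, so 603 / 2 = 301.5 mol.
Mass: 301.5 mol × 106 g/mol = 31,960 g.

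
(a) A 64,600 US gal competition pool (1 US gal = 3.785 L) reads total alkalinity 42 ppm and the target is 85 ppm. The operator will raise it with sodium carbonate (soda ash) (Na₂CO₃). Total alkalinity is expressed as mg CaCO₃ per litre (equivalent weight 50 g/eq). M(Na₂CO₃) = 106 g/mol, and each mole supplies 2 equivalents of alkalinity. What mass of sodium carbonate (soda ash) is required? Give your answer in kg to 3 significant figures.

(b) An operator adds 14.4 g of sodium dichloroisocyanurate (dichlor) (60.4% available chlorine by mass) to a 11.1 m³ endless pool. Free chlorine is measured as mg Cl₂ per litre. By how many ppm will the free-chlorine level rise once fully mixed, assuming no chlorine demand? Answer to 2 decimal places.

(a) Volume: 64,600 US gal × 3.785 L/gal = 244,511 L.
(a) Alkalinity to add: (85 − 42) = 43 mg/L as CaCO₃ × 244,511 L = 10,510 g as CaCO₃.
(a) Equivalents: 10,510 g ÷ 50 g/eq = 210.3 eq.
(a) Each mole of Na₂CO₃ supplies 2 eq, so 210.3 / 2 = 105.1 mol.
(a) Mass: 105.1 mol × 106 g/mol = 11,140 g.

(b) Volume: 11.1 m³ = 11,100 L.
(b) Available chlorine delivered: 14.4 g × 0.604 = 8.698 g as Cl₂.
(b) Concentration rise: 8.698 g / 11,100 L = 0.7836 mg/L = 0.78 ppm.

(a) 11.1 kg; (b) 0.78 ppm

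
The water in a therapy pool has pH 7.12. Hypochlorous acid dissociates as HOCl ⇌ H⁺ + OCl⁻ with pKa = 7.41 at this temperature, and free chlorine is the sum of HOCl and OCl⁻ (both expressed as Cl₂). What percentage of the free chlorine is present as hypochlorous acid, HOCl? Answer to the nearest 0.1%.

66.1%

[OCl⁻]/[HOCl] = 10^(pH − pKa) = 10^(7.12 − 7.41) = 10^-0.29 = 0.5129.
Fraction as HOCl = 1 / (1 + 0.5129) = 0.661.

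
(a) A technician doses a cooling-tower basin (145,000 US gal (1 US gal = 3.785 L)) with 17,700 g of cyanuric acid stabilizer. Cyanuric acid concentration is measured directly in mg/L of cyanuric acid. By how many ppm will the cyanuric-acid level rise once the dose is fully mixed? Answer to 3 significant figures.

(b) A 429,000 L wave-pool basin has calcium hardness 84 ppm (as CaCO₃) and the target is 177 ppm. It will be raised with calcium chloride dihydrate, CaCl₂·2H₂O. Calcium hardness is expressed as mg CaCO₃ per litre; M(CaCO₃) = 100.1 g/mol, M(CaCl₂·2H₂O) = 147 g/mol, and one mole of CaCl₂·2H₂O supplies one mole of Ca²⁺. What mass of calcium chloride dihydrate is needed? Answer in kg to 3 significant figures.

(a) 32.3 ppm; (b) 58.6 kg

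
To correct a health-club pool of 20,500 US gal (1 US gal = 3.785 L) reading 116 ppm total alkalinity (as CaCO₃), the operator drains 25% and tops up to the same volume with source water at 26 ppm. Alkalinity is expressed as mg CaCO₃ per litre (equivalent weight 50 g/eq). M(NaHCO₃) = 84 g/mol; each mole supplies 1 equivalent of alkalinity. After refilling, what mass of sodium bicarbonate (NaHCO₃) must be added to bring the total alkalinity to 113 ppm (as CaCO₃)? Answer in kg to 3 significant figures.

2.54 kg

Volume: 20,500 US gal × 3.785 L/gal = 77,592 L.
After draining 25% and refilling: 116 × 0.75 + 26 × 0.25 = 93.5 ppm.
Deficit to target: 113 − 93.5 = 19.5 mg/L.
As CaCO₃: 19.5 mg/L × 77,592 L = 1513 g; ÷ 50 g/eq ÷ 1 = 30.26 mol NaHCO₃.
Mass: 30.26 × 84 = 2542 g.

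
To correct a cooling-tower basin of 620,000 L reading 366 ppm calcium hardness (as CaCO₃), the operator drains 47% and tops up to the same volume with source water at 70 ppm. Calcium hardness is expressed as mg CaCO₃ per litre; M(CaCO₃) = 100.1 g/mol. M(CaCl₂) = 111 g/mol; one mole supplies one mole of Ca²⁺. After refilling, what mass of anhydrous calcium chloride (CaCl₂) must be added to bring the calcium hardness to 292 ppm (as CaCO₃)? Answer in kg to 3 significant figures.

44.8 kg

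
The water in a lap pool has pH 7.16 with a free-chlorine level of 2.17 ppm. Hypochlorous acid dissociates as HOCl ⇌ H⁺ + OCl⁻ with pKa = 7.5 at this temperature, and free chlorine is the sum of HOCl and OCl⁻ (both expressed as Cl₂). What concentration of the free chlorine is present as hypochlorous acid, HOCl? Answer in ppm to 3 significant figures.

1.49 ppm

[OCl⁻]/[HOCl] = 10^(pH − pKa) = 10^(7.16 − 7.5) = 10^-0.34 = 0.4571.
Fraction as HOCl = 1 / (1 + 0.4571) = 0.6863.
HOCl = 0.6863 × 2.17 ppm = 1.489 ppm.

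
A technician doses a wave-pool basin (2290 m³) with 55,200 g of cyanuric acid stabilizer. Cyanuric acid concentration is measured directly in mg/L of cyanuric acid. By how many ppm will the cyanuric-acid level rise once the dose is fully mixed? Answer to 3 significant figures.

24.1 ppm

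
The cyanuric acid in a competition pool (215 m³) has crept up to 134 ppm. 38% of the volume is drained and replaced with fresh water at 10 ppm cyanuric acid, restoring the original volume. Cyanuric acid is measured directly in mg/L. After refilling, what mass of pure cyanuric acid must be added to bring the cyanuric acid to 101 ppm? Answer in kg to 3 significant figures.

3.04 kg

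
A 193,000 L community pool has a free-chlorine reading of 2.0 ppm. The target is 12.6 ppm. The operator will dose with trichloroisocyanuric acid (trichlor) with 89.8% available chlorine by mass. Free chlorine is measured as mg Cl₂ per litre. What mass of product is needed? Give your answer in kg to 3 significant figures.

Chlorine deficit: 12.6 − 2.0 = 10.6 ppm = 10.6 mg/L as Cl₂.
Cl₂ equivalent needed: 10.6 mg/L × 193,000 L = 2,046,000 mg = 2046 g.
Product at 89.8% available chlorine: 2046 / 0.898 = 2278 g.

2.28 kg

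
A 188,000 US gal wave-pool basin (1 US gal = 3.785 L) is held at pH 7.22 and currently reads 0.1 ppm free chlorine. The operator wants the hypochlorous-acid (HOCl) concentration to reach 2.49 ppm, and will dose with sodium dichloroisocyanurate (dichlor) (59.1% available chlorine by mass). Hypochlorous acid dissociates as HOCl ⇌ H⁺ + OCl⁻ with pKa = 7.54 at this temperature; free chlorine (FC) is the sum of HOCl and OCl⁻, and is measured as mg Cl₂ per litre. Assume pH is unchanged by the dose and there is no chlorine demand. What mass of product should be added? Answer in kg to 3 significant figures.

Volume: 188,000 US gal × 3.785 L/gal = 711,580 L.
[OCl⁻]/[HOCl] = 10^(pH − pKa) = 10^(7.22 − 7.54) = 0.4786; fraction as HOCl = 1/(1 + 0.4786) = 0.6763.
Free chlorine required for 2.49 ppm HOCl: 2.49 / 0.6763 = 3.682 ppm.
FC to add: 3.682 − 0.1 = 3.582 mg/L as Cl₂.
Cl₂ equivalent: 3.582 mg/L × 711,580 L = 2549 g.
Product at 59.1% available Cl: 2549 / 0.591 = 4313 g.

4.31 kg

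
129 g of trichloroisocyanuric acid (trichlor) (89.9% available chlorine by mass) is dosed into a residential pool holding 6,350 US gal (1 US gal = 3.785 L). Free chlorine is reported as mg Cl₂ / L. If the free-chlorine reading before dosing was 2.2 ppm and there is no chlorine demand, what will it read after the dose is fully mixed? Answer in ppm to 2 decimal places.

7.03 ppm

Volume: 6,350 US gal × 3.785 L/gal = 24,035 L.
Available chlorine delivered: 129 g × 0.899 = 116 g as Cl₂.
Concentration rise: 116 g / 24,035 L = 4.825 mg/L = 4.83 ppm.
Final FC: 2.2 + 4.83 = 7.03 ppm.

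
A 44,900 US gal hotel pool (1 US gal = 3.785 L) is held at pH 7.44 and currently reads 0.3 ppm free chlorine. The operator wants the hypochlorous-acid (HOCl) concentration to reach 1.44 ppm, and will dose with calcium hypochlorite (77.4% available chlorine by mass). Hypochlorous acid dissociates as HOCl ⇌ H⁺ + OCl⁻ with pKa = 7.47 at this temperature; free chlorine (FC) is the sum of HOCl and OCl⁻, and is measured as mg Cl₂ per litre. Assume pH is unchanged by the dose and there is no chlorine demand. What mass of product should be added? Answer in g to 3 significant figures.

Volume: 44,900 US gal × 3.785 L/gal = 169,946 L.
[OCl⁻]/[HOCl] = 10^(pH − pKa) = 10^(7.44 − 7.47) = 0.9333; fraction as HOCl = 1/(1 + 0.9333) = 0.5173.
Free chlorine required for 1.44 ppm HOCl: 1.44 / 0.5173 = 2.784 ppm.
FC to add: 2.784 − 0.3 = 2.484 mg/L as Cl₂.
Cl₂ equivalent: 2.484 mg/L × 169,946 L = 422.1 g.
Product at 77.4% available Cl: 422.1 / 0.774 = 545.4 g.

545 g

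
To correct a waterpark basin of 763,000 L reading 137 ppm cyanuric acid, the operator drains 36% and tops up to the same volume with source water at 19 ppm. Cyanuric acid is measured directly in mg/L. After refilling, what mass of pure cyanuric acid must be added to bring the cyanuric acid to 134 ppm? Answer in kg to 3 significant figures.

After draining 36% and refilling: 137 × 0.64 + 19 × 0.36 = 94.52 ppm.
Deficit to target: 134 − 94.52 = 39.48 mg/L.
Mass: 39.48 mg/L × 763,000 L = 30,120 g cyanuric acid.

30.1 kg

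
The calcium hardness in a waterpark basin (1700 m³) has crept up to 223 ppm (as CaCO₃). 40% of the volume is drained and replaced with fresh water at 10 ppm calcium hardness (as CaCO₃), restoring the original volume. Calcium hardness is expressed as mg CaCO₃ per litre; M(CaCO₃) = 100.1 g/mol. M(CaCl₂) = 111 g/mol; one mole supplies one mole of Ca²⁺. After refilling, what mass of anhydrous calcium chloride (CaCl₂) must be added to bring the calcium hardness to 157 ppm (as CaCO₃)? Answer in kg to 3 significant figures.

36.2 kg

Volume: 1700 m³ = 1,700,000 L.
After draining 40% and refilling: 223 × 0.60 + 10 × 0.40 = 137.8 ppm.
Deficit to target: 157 − 137.8 = 19.2 mg/L.
As CaCO₃: 19.2 mg/L × 1,700,000 L = 32,640 g; ÷ 100.1 = 326.1 mol Ca²⁺.
Mass: 326.1 × 111 = 36,190 g.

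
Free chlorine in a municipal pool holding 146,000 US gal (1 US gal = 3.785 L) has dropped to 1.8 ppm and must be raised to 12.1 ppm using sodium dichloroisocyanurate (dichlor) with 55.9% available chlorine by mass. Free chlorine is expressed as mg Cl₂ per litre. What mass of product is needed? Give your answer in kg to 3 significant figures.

10.2 kg

Volume: 146,000 US gal × 3.785 L/gal = 552,610 L.
Chlorine deficit: 12.1 − 1.8 = 10.3 ppm = 10.3 mg/L as Cl₂.
Cl₂ equivalent needed: 10.3 mg/L × 552,610 L = 5,692,000 mg = 5692 g.
Product at 55.9% available chlorine: 5692 / 0.559 = 10,180 g.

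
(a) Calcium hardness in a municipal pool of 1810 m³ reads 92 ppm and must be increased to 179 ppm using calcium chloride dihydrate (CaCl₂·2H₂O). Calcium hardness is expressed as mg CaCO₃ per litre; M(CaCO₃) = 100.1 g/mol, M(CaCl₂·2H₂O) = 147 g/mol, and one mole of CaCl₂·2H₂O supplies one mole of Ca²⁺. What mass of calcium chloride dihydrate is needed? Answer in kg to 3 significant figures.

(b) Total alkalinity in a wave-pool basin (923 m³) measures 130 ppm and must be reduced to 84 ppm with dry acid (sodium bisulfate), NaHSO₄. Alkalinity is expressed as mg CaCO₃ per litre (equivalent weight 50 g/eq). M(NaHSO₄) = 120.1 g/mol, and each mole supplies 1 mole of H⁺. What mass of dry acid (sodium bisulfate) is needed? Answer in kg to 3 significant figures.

(a) Volume: 1810 m³ = 1,810,000 L.
(a) Hardness to add: (179 − 92) = 87 mg/L as CaCO₃ × 1,810,000 L = 157,500 g as CaCO₃.
(a) Moles of Ca²⁺ (1 mol Ca²⁺ ≡ 1 mol CaCO₃): 157,500 / 100.1 g/mol = 1573 mol.
(a) Mass of CaCl₂·2H₂O: 1573 × 147 = 231,200 g.

(b) Volume: 923 m³ = 923,000 L.
(b) Alkalinity to neutralize: (130 − 84) = 46 mg/L as CaCO₃ × 923,000 L = 42,460 g as CaCO₃.
(b) Equivalents of H⁺ required: 42,460 ÷ 50 g/eq = 849.2 eq = 849.2 mol NaHSO₄.
(b) Mass of NaHSO₄: 849.2 × 120.1 = 102,000 g.

(a) 231 kg; (b) 102 kg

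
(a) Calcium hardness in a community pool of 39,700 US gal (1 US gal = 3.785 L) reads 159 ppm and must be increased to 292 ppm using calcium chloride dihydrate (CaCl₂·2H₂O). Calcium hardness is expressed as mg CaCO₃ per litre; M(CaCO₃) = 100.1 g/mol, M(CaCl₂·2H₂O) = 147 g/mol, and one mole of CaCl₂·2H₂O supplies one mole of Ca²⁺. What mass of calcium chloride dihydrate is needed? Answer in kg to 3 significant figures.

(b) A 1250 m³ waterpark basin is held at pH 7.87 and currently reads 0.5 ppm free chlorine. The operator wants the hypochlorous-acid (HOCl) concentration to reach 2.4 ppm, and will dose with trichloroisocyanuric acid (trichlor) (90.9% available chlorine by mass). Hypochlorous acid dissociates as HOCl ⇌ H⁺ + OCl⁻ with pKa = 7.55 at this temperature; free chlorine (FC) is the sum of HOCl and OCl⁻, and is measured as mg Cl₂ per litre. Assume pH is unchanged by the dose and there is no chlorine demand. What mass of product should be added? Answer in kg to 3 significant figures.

(a) Volume: 39,700 US gal × 3.785 L/gal = 150,264 L.
(a) Hardness to add: (292 − 159) = 133 mg/L as CaCO₃ × 150,264 L = 19,990 g as CaCO₃.
(a) Moles of Ca²⁺ (1 mol Ca²⁺ ≡ 1 mol CaCO₃): 19,990 / 100.1 g/mol = 199.7 mol.
(a) Mass of CaCl₂·2H₂O: 199.7 × 147 = 29,350 g.

(b) Volume: 1250 m³ = 1,250,000 L.
(b) [OCl⁻]/[HOCl] = 10^(pH − pKa) = 10^(7.87 − 7.55) = 2.089; fraction as HOCl = 1/(1 + 2.089) = 0.3237.
(b) Free chlorine required for 2.4 ppm HOCl: 2.4 / 0.3237 = 7.414 ppm.
(b) FC to add: 7.414 − 0.5 = 6.914 mg/L as Cl₂.
(b) Cl₂ equivalent: 6.914 mg/L × 1,250,000 L = 8643 g.
(b) Product at 90.9% available Cl: 8643 / 0.909 = 9508 g.

(a) 29.3 kg; (b) 9.51 kg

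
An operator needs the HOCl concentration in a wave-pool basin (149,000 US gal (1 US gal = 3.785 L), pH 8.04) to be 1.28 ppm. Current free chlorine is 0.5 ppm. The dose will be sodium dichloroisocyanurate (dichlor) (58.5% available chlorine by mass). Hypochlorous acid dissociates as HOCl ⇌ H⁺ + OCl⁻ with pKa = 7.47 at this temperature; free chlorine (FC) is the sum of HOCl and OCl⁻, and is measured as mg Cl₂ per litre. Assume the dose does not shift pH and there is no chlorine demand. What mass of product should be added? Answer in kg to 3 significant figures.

5.34 kg

Volume: 149,000 US gal × 3.785 L/gal = 563,965 L.
[OCl⁻]/[HOCl] = 10^(pH − pKa) = 10^(8.04 − 7.47) = 3.715; fraction as HOCl = 1/(1 + 3.715) = 0.2121.
Free chlorine required for 1.28 ppm HOCl: 1.28 / 0.2121 = 6.036 ppm.
FC to add: 6.036 − 0.5 = 5.536 mg/L as Cl₂.
Cl₂ equivalent: 5.536 mg/L × 563,965 L = 3122 g.
Product at 58.5% available Cl: 3122 / 0.585 = 5337 g.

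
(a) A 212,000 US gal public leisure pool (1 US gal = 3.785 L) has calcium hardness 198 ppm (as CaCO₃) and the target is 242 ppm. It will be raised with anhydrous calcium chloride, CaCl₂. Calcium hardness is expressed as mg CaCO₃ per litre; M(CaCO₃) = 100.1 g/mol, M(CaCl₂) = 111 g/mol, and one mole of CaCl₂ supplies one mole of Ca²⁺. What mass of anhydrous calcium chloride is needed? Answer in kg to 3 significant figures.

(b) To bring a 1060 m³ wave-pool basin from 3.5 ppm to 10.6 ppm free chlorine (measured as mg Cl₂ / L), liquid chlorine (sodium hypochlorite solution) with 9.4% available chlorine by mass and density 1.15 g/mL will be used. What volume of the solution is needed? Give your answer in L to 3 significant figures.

(a) Volume: 212,000 US gal × 3.785 L/gal = 802,420 L.
(a) Hardness to add: (242 − 198) = 44 mg/L as CaCO₃ × 802,420 L = 35,310 g as CaCO₃.
(a) Moles of Ca²⁺ (1 mol Ca²⁺ ≡ 1 mol CaCO₃): 35,310 / 100.1 g/mol = 352.7 mol.
(a) Mass of CaCl₂: 352.7 × 111 = 39,150 g.

(b) Volume: 1060 m³ = 1,060,000 L.
(b) Chlorine deficit: 10.6 − 3.5 = 7.1 ppm = 7.1 mg/L as Cl₂.
(b) Cl₂ equivalent needed: 7.1 mg/L × 1,060,000 L = 7,526,000 mg = 7526 g.
(b) Product at 9.4% available chlorine: 7526 / 0.094 = 80,060 g.
(b) Volume at density 1.15 g/mL: 80,060 g ÷ 1.15 g/mL = 69,620 mL.

(a) 39.2 kg; (b) 69.6 L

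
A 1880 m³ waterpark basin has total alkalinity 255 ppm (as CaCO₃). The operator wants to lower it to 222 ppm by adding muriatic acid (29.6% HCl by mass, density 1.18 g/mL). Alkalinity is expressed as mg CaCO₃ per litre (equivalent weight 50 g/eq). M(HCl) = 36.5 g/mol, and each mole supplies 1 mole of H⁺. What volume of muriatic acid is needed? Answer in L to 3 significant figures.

Volume: 1880 m³ = 1,880,000 L.
Alkalinity to neutralize: (255 − 222) = 33 mg/L as CaCO₃ × 1,880,000 L = 62,040 g as CaCO₃.
Equivalents of H⁺ required: 62,040 ÷ 50 g/eq = 1241 eq = 1241 mol HCl.
Mass of HCl: 1241 × 36.5 = 45,290 g.
Mass of 29.6% solution: 45,290 / 0.296 = 153,000 g.
Volume: 153,000 g ÷ 1.18 g/mL = 129,700 mL.

130 L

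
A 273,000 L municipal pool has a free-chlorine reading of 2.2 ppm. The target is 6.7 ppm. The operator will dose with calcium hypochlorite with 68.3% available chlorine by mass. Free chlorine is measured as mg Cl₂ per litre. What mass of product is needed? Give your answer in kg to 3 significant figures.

1.80 kg

Chlorine deficit: 6.7 − 2.2 = 4.5 ppm = 4.5 mg/L as Cl₂.
Cl₂ equivalent needed: 4.5 mg/L × 273,000 L = 1,228,000 mg = 1228 g.
Product at 68.3% available chlorine: 1228 / 0.683 = 1799 g.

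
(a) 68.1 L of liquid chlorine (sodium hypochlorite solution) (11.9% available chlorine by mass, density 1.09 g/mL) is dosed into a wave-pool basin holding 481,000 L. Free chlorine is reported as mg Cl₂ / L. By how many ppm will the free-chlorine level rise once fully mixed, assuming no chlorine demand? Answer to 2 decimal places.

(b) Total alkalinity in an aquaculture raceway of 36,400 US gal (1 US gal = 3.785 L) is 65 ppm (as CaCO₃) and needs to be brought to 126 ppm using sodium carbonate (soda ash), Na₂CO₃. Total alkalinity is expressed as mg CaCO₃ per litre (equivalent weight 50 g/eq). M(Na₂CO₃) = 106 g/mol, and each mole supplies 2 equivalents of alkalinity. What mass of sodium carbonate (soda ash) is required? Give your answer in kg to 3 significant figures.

(a) 18.36 ppm; (b) 8.91 kg

(a) Mass of solution: 68.1 L × 1000 mL/L × 1.09 g/mL = 74,230 g.
(a) Available chlorine delivered: 74,230 g × 0.119 = 8833 g as Cl₂.
(a) Concentration rise: 8833 g / 481,000 L = 18.36 mg/L = 18.36 ppm.

(b) Volume: 36,400 US gal × 3.785 L/gal = 137,774 L.
(b) Alkalinity to add: (126 − 65) = 61 mg/L as CaCO₃ × 137,774 L = 8404 g as CaCO₃.
(b) Equivalents: 8404 g ÷ 50 g/eq = 168.1 eq.
(b) Each mole of Na₂CO₃ supplies 2 eq, so 168.1 / 2 = 84.04 mol.
(b) Mass: 84.04 mol × 106 g/mol = 8908 g.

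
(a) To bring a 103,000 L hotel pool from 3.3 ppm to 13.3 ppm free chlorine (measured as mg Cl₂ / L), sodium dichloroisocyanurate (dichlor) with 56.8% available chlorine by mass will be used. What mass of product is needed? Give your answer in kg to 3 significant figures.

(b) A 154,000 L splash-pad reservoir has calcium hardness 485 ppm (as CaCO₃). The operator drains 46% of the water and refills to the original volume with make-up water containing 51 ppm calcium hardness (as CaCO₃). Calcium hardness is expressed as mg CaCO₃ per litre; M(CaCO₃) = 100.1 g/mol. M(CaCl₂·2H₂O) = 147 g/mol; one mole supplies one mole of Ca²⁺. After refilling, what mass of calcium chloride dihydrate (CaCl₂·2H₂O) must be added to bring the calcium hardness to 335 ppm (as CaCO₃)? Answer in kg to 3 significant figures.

(a) 1.81 kg; (b) 11.2 kg

(a) Chlorine deficit: 13.3 − 3.3 = 10 ppm = 10 mg/L as Cl₂.
(a) Cl₂ equivalent needed: 10 mg/L × 103,000 L = 1,030,000 mg = 1030 g.
(a) Product at 56.8% available chlorine: 1030 / 0.568 = 1813 g.

(b) After draining 46% and refilling: 485 × 0.54 + 51 × 0.46 = 285.36 ppm.
(b) Deficit to target: 335 − 285.36 = 49.64 mg/L.
(b) As CaCO₃: 49.64 mg/L × 154,000 L = 7645 g; ÷ 100.1 = 76.37 mol Ca²⁺.
(b) Mass: 76.37 × 147 = 11,230 g.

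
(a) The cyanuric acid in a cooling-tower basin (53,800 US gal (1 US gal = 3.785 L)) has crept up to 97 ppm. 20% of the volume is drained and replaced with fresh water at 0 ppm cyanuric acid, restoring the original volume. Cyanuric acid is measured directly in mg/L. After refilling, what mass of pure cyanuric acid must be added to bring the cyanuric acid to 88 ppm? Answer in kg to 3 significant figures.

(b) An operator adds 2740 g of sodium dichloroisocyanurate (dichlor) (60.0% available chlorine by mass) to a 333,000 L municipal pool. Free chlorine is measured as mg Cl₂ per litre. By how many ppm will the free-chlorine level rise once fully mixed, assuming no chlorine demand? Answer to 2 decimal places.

(a) 2.12 kg; (b) 4.94 ppm

(a) Volume: 53,800 US gal × 3.785 L/gal = 203,633 L.
(a) After draining 20% and refilling: 97 × 0.80 + 0 × 0.20 = 77.6 ppm.
(a) Deficit to target: 88 − 77.6 = 10.4 mg/L.
(a) Mass: 10.4 mg/L × 203,633 L = 2118 g cyanuric acid.

(b) Available chlorine delivered: 2740 g × 0.6 = 1644 g as Cl₂.
(b) Concentration rise: 1644 g / 333,000 L = 4.937 mg/L = 4.94 ppm.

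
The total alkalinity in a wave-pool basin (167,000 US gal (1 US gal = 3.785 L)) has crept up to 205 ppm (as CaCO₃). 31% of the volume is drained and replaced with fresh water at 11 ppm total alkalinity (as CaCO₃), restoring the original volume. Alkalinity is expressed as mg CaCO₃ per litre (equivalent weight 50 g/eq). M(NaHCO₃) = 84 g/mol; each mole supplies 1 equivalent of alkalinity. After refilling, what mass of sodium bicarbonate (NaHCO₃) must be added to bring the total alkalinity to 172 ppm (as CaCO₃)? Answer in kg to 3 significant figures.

Volume: 167,000 US gal × 3.785 L/gal = 632,095 L.
After draining 31% and refilling: 205 × 0.69 + 11 × 0.31 = 144.86 ppm.
Deficit to target: 172 − 144.86 = 27.14 mg/L.
As CaCO₃: 27.14 mg/L × 632,095 L = 17,160 g; ÷ 50 g/eq ÷ 1 = 343.1 mol NaHCO₃.
Mass: 343.1 × 84 = 28,820 g.

28.8 kg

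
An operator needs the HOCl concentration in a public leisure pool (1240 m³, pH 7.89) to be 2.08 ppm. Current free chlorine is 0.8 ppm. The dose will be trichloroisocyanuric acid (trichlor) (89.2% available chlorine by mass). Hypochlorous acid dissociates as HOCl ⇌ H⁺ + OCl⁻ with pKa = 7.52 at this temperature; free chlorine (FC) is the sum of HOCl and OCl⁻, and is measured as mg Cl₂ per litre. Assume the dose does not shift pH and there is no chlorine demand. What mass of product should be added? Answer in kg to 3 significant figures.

8.56 kg

Volume: 1240 m³ = 1,240,000 L.
[OCl⁻]/[HOCl] = 10^(pH − pKa) = 10^(7.89 − 7.52) = 2.344; fraction as HOCl = 1/(1 + 2.344) = 0.299.
Free chlorine required for 2.08 ppm HOCl: 2.08 / 0.299 = 6.956 ppm.
FC to add: 6.956 − 0.8 = 6.156 mg/L as Cl₂.
Cl₂ equivalent: 6.156 mg/L × 1,240,000 L = 7633 g.
Product at 89.2% available Cl: 7633 / 0.892 = 8558 g.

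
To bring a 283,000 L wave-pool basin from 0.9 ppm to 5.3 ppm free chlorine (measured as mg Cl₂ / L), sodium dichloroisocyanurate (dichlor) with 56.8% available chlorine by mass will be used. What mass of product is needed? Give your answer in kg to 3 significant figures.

2.19 kg

Chlorine deficit: 5.3 − 0.9 = 4.4 ppm = 4.4 mg/L as Cl₂.
Cl₂ equivalent needed: 4.4 mg/L × 283,000 L = 1,245,000 mg = 1245 g.
Product at 56.8% available chlorine: 1245 / 0.568 = 2192 g.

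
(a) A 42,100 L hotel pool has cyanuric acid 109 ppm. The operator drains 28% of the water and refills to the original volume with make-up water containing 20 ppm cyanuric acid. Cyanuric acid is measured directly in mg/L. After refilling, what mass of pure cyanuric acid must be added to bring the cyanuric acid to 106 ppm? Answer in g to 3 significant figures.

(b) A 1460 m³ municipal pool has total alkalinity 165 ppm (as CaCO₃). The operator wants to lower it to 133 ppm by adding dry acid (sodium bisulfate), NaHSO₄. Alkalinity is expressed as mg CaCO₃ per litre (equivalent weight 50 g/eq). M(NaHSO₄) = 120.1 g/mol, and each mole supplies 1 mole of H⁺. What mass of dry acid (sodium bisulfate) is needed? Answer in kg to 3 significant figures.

(a) 923 g; (b) 112 kg

(a) After draining 28% and refilling: 109 × 0.72 + 20 × 0.28 = 84.08 ppm.
(a) Deficit to target: 106 − 84.08 = 21.92 mg/L.
(a) Mass: 21.92 mg/L × 42,100 L = 922.8 g cyanuric acid.

(b) Volume: 1460 m³ = 1,460,000 L.
(b) Alkalinity to neutralize: (165 − 133) = 32 mg/L as CaCO₃ × 1,460,000 L = 46,720 g as CaCO₃.
(b) Equivalents of H⁺ required: 46,720 ÷ 50 g/eq = 934.4 eq = 934.4 mol NaHSO₄.
(b) Mass of NaHSO₄: 934.4 × 120.1 = 112,200 g.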